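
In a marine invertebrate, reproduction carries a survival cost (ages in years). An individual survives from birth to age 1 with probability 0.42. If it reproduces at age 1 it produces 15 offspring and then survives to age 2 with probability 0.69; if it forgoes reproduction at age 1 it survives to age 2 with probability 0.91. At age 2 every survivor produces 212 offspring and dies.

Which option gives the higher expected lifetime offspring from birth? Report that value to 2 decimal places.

breed at age 1: R₀ = 0.42 × (15 + 0.69 × 212) = 0.42 × 161.2800 = 67.7376
delay to age 2: R₀ = 0.42 × (0.91 × 212) = 0.42 × 192.9200 = 81.0264
Higher: delay to age 2 (81.0264).

81.03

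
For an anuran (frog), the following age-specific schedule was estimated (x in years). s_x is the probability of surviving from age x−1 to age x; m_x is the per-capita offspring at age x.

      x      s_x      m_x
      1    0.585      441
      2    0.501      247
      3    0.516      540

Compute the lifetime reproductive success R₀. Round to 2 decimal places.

412.04

Survivorship from birth: l_x = s_1·s_2·…·s_x.
  l_1 = 0.58500
  l_2 = 0.29308
  l_3 = 0.15123
R₀ = Σ l_x m_x:
  age 1: 0.58500 × 441 = 257.9850
  age 2: 0.29308 × 247 = 72.3908
  age 3: 0.15123 × 540 = 81.6642
R₀ = 257.9850 + 72.3908 + 81.6642 = 412.0400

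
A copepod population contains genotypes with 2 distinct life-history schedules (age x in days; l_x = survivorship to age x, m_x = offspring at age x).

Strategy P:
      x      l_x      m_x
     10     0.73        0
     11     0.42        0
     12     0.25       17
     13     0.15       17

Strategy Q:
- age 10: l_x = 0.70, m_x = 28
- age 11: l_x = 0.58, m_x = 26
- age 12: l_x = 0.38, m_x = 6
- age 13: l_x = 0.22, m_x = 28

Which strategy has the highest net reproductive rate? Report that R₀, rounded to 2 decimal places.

43.12

Strategy P: R₀ = 0.73×0 + 0.42×0 + 0.25×17 + 0.15×17 = 6.8000
Strategy Q: R₀ = 0.70×28 + 0.58×26 + 0.38×6 + 0.22×28 = 43.1200
Highest R₀: strategy Q with 43.1200.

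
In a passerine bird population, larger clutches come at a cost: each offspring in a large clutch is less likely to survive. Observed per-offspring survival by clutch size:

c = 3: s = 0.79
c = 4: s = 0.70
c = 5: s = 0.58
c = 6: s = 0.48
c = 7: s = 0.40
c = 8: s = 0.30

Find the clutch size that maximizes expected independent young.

Expected independent young = c × s(c):
  c=3: 3 × 0.79 = 2.370
  c=4: 4 × 0.70 = 2.800
  c=5: 5 × 0.58 = 2.900
  c=6: 6 × 0.48 = 2.880
  c=7: 7 × 0.40 = 2.800
  c=8: 8 × 0.30 = 2.400
Maximum at c = 5 (2.900 independent young).

5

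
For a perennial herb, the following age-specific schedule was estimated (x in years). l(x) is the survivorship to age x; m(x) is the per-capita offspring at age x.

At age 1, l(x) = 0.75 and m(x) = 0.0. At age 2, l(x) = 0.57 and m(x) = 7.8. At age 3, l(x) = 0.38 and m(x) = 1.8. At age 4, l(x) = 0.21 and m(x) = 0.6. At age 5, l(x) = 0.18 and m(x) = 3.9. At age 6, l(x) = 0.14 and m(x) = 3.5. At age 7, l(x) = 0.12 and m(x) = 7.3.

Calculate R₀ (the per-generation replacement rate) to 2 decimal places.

R₀ = Σ l(x) m(x):
  age 1: 0.75 × 0.0 = 0.0000
  age 2: 0.57 × 7.8 = 4.4460
  age 3: 0.38 × 1.8 = 0.6840
  age 4: 0.21 × 0.6 = 0.1260
  age 5: 0.18 × 3.9 = 0.7020
  age 6: 0.14 × 3.5 = 0.4900
  age 7: 0.12 × 7.3 = 0.8760
R₀ = 0.0000 + 4.4460 + 0.6840 + 0.1260 + 0.7020 + 0.4900 + 0.8760 = 7.3240

7.32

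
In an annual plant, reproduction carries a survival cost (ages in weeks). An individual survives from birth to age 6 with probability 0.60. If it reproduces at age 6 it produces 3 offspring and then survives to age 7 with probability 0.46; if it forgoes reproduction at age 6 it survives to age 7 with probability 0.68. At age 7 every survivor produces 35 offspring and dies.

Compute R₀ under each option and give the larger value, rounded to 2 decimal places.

breed at age 6: R₀ = 0.60 × (3 + 0.46 × 35) = 0.60 × 19.1000 = 11.4600
delay to age 7: R₀ = 0.60 × (0.68 × 35) = 0.60 × 23.8000 = 14.2800
Higher: delay to age 7 (14.2800).

14.28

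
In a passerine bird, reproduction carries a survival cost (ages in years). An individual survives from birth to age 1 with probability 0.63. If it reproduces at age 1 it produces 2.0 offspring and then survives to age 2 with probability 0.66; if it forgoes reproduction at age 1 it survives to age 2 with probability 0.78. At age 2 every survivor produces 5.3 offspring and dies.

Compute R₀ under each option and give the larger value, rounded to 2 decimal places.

3.46

breed at age 1: R₀ = 0.63 × (2.0 + 0.66 × 5.3) = 0.63 × 5.4980 = 3.4637
delay to age 2: R₀ = 0.63 × (0.78 × 5.3) = 0.63 × 4.1340 = 2.6044
Higher: breed at age 1 (3.4637).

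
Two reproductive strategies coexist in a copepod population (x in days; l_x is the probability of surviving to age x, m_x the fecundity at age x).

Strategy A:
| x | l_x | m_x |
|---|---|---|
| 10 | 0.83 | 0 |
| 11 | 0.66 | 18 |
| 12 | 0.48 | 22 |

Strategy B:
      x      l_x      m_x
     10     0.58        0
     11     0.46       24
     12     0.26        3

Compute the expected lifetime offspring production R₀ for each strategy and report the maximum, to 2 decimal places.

22.44

Strategy A: R₀ = 0.83×0 + 0.66×18 + 0.48×22 = 22.4400
Strategy B: R₀ = 0.58×0 + 0.46×24 + 0.26×3 = 11.8200
Highest R₀: strategy A with 22.4400.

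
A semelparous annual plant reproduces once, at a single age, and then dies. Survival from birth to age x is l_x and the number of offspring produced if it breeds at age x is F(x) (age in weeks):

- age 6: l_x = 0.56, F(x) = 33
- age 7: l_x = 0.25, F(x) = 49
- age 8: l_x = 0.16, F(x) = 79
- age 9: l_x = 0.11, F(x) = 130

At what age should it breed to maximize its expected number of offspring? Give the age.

6

Expected offspring if breeding at age x = l_x × F(x):
  age 6: 0.56 × 33 = 18.480
  age 7: 0.25 × 49 = 12.250
  age 8: 0.16 × 79 = 12.640
  age 9: 0.11 × 130 = 14.300
Maximum at age 6 (18.480).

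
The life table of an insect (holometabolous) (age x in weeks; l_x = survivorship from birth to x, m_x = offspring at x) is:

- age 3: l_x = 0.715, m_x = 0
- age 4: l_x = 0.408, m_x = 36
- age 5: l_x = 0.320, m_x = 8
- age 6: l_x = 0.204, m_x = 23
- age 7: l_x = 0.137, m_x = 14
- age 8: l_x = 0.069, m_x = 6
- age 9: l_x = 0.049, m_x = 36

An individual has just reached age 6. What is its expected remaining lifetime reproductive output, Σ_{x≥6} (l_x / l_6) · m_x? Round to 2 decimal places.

l_6 = 0.204. Conditional survival from age 6 to x is l_x / l_6.
  x=6: (0.204/0.204) × 23 = 23.0000
  x=7: (0.137/0.204) × 14 = 9.4020
  x=8: (0.069/0.204) × 6 = 2.0294
  x=9: (0.049/0.204) × 36 = 8.6471
Sum = 23.0000 + 9.4020 + 2.0294 + 8.6471 = 43.0784

43.08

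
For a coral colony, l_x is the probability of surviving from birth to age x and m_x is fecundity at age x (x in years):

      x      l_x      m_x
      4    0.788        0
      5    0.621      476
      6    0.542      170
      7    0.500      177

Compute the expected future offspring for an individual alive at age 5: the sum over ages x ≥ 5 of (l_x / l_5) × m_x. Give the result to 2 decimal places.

766.89

l_5 = 0.621. Conditional survival from age 5 to x is l_x / l_5.
  x=5: (0.621/0.621) × 476 = 476.0000
  x=6: (0.542/0.621) × 170 = 148.3736
  x=7: (0.500/0.621) × 177 = 142.5121
Sum = 476.0000 + 148.3736 + 142.5121 = 766.8857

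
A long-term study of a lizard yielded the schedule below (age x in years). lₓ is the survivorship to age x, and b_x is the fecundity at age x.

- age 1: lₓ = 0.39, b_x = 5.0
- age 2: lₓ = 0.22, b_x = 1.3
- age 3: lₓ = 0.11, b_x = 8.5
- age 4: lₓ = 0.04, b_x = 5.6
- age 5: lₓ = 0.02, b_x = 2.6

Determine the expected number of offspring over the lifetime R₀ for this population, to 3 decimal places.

R₀ = Σ lₓ b_x:
  age 1: 0.39 × 5.0 = 1.9500
  age 2: 0.22 × 1.3 = 0.2860
  age 3: 0.11 × 8.5 = 0.9350
  age 4: 0.04 × 5.6 = 0.2240
  age 5: 0.02 × 2.6 = 0.0520
R₀ = 1.9500 + 0.2860 + 0.9350 + 0.2240 + 0.0520 = 3.4470

3.447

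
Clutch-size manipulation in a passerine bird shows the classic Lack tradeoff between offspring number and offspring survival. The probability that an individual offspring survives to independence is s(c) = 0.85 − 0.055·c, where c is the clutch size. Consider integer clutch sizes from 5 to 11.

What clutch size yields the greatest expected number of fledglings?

Expected fledglings = c × s(c):
  c=5: 5 × 0.575 = 2.875
  c=6: 6 × 0.520 = 3.120
  c=7: 7 × 0.465 = 3.255
  c=8: 8 × 0.410 = 3.280
  c=9: 9 × 0.355 = 3.195
  c=10: 10 × 0.300 = 3.000
  c=11: 11 × 0.245 = 2.695
Maximum at c = 8 (3.280 fledglings).

8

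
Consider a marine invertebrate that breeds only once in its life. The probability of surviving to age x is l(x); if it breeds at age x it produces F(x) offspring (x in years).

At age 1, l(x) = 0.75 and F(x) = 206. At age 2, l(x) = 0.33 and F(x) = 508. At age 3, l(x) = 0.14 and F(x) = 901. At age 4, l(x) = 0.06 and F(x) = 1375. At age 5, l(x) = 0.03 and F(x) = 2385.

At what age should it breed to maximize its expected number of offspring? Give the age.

Expected offspring if breeding at age x = l(x) × F(x):
  age 1: 0.75 × 206 = 154.500
  age 2: 0.33 × 508 = 167.640
  age 3: 0.14 × 901 = 126.140
  age 4: 0.06 × 1375 = 82.500
  age 5: 0.03 × 2385 = 71.550
Maximum at age 2 (167.640).

2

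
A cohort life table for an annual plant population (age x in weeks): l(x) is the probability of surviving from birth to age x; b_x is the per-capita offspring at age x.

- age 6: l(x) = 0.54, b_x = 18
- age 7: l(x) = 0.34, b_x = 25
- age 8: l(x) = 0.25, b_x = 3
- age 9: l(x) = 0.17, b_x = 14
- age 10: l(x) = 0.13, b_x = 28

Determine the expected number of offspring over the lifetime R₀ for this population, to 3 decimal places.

R₀ = Σ l(x) b_x:
  age 6: 0.54 × 18 = 9.7200
  age 7: 0.34 × 25 = 8.5000
  age 8: 0.25 × 3 = 0.7500
  age 9: 0.17 × 14 = 2.3800
  age 10: 0.13 × 28 = 3.6400
R₀ = 9.7200 + 8.5000 + 0.7500 + 2.3800 + 3.6400 = 24.9900

24.990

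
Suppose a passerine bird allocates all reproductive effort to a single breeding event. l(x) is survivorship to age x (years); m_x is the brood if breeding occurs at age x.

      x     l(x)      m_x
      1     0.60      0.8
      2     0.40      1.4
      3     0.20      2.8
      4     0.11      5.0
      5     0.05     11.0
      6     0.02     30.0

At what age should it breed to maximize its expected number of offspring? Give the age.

6

Expected offspring if breeding at age x = l(x) × m_x:
  age 1: 0.60 × 0.8 = 0.480
  age 2: 0.40 × 1.4 = 0.560
  age 3: 0.20 × 2.8 = 0.560
  age 4: 0.11 × 5.0 = 0.550
  age 5: 0.05 × 11.0 = 0.550
  age 6: 0.02 × 30.0 = 0.600
Maximum at age 6 (0.600).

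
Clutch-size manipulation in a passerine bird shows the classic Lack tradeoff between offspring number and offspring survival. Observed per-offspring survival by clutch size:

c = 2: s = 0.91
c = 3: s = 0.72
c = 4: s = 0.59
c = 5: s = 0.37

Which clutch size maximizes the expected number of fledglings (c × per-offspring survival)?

Expected fledglings = c × s(c):
  c=2: 2 × 0.91 = 1.820
  c=3: 3 × 0.72 = 2.160
  c=4: 4 × 0.59 = 2.360
  c=5: 5 × 0.37 = 1.850
Maximum at c = 4 (2.360 fledglings).

4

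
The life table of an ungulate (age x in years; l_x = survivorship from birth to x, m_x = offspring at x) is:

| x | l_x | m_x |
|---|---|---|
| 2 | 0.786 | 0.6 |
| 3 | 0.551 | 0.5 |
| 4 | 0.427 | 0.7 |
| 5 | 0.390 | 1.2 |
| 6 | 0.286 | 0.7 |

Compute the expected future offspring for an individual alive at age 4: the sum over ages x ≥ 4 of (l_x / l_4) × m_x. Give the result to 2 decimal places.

l_4 = 0.427. Conditional survival from age 4 to x is l_x / l_4.
  x=4: (0.427/0.427) × 0.7 = 0.7000
  x=5: (0.390/0.427) × 1.2 = 1.0960
  x=6: (0.286/0.427) × 0.7 = 0.4689
Sum = 0.7000 + 1.0960 + 0.4689 = 2.2649

2.26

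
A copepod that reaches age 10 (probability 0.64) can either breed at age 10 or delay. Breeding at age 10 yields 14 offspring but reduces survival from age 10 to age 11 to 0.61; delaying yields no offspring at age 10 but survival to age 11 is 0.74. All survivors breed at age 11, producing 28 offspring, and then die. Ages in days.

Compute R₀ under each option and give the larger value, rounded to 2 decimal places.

19.89

breed at age 10: R₀ = 0.64 × (14 + 0.61 × 28) = 0.64 × 31.0800 = 19.8912
delay to age 11: R₀ = 0.64 × (0.74 × 28) = 0.64 × 20.7200 = 13.2608
Higher: breed at age 10 (19.8912).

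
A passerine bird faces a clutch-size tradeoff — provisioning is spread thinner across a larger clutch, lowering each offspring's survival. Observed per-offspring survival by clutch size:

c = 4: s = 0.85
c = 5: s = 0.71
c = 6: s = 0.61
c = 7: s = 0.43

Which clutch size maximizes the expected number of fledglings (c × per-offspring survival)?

Expected fledglings = c × s(c):
  c=4: 4 × 0.85 = 3.400
  c=5: 5 × 0.71 = 3.550
  c=6: 6 × 0.61 = 3.660
  c=7: 7 × 0.43 = 3.010
Maximum at c = 6 (3.660 fledglings).

6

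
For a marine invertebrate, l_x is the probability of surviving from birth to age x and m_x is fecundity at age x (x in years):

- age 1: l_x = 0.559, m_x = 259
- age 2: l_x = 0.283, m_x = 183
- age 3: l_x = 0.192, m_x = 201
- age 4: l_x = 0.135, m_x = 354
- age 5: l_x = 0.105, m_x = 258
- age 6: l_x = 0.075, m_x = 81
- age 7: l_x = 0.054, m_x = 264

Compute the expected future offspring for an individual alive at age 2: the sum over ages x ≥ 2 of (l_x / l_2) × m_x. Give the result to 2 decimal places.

655.80

l_2 = 0.283. Conditional survival from age 2 to x is l_x / l_2.
  x=2: (0.283/0.283) × 183 = 183.0000
  x=3: (0.192/0.283) × 201 = 136.3675
  x=4: (0.135/0.283) × 354 = 168.8693
  x=5: (0.105/0.283) × 258 = 95.7244
  x=6: (0.075/0.283) × 81 = 21.4664
  x=7: (0.054/0.283) × 264 = 50.3746
Sum = 183.0000 + 136.3675 + 168.8693 + 95.7244 + 21.4664 + 50.3746 = 655.8021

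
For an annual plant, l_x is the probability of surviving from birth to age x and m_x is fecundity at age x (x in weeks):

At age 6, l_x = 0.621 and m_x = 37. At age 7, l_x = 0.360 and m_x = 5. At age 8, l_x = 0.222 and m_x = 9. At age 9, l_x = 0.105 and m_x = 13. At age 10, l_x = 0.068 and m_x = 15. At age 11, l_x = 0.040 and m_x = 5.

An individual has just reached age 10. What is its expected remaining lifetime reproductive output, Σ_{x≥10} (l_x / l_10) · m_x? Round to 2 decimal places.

l_10 = 0.068. Conditional survival from age 10 to x is l_x / l_10.
  x=10: (0.068/0.068) × 15 = 15.0000
  x=11: (0.040/0.068) × 5 = 2.9412
Sum = 15.0000 + 2.9412 = 17.9412

17.94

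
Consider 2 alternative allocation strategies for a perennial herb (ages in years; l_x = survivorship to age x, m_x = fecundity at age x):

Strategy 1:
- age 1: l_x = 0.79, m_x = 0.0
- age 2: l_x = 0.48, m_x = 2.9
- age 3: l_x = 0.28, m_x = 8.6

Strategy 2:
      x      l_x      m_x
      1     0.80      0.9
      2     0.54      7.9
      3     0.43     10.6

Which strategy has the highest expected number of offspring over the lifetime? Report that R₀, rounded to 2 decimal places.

9.54

Strategy 1: R₀ = 0.79×0.0 + 0.48×2.9 + 0.28×8.6 = 3.8000
Strategy 2: R₀ = 0.80×0.9 + 0.54×7.9 + 0.43×10.6 = 9.5440
Highest R₀: strategy 2 with 9.5440.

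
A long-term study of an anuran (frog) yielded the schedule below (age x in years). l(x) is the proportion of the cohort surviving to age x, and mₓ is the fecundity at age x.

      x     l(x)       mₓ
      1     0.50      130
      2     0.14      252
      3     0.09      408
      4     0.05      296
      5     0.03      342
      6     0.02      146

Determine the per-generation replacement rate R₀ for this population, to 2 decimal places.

R₀ = Σ l(x) mₓ:
  age 1: 0.50 × 130 = 65.0000
  age 2: 0.14 × 252 = 35.2800
  age 3: 0.09 × 408 = 36.7200
  age 4: 0.05 × 296 = 14.8000
  age 5: 0.03 × 342 = 10.2600
  age 6: 0.02 × 146 = 2.9200
R₀ = 65.0000 + 35.2800 + 36.7200 + 14.8000 + 10.2600 + 2.9200 = 164.9800

164.98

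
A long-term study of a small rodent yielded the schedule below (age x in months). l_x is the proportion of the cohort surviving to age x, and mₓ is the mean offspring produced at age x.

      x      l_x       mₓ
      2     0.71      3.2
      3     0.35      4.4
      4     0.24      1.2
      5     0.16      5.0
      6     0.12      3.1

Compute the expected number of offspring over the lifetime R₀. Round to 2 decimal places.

R₀ = Σ l_x mₓ:
  age 2: 0.71 × 3.2 = 2.2720
  age 3: 0.35 × 4.4 = 1.5400
  age 4: 0.24 × 1.2 = 0.2880
  age 5: 0.16 × 5.0 = 0.8000
  age 6: 0.12 × 3.1 = 0.3720
R₀ = 2.2720 + 1.5400 + 0.2880 + 0.8000 + 0.3720 = 5.2720

5.27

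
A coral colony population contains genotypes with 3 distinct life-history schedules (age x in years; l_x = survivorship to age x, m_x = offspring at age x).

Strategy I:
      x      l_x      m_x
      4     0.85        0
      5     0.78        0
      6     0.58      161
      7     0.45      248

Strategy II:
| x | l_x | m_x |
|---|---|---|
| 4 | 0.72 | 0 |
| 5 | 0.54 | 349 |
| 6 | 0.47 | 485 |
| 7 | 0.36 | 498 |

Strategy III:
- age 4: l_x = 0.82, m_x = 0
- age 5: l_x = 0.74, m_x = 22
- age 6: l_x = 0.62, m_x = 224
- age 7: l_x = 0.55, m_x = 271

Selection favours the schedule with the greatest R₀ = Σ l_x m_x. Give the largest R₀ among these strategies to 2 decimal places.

595.69

Strategy I: R₀ = 0.85×0 + 0.78×0 + 0.58×161 + 0.45×248 = 204.9800
Strategy II: R₀ = 0.72×0 + 0.54×349 + 0.47×485 + 0.36×498 = 595.6900
Strategy III: R₀ = 0.82×0 + 0.74×22 + 0.62×224 + 0.55×271 = 304.2100
Highest R₀: strategy II with 595.6900.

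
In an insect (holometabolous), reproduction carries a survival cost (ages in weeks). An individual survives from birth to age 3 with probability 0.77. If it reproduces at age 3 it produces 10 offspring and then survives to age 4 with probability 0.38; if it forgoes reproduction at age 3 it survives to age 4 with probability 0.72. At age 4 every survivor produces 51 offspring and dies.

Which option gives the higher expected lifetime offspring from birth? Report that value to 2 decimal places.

breed at age 3: R₀ = 0.77 × (10 + 0.38 × 51) = 0.77 × 29.3800 = 22.6226
delay to age 4: R₀ = 0.77 × (0.72 × 51) = 0.77 × 36.7200 = 28.2744
Higher: delay to age 4 (28.2744).

28.27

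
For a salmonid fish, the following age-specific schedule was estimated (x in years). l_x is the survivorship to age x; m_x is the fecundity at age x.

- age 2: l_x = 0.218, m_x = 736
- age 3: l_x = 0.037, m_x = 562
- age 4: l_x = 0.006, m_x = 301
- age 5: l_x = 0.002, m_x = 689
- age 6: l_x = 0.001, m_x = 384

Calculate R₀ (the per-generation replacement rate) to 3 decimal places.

184.810

R₀ = Σ l_x m_x:
  age 2: 0.218 × 736 = 160.4480
  age 3: 0.037 × 562 = 20.7940
  age 4: 0.006 × 301 = 1.8060
  age 5: 0.002 × 689 = 1.3780
  age 6: 0.001 × 384 = 0.3840
R₀ = 160.4480 + 20.7940 + 1.8060 + 1.3780 + 0.3840 = 184.8100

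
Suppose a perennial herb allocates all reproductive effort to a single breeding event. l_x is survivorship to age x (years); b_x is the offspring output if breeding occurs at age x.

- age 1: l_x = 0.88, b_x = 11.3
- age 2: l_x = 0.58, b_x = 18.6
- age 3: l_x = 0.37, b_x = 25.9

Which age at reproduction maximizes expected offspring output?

2

Expected offspring if breeding at age x = l_x × b_x:
  age 1: 0.88 × 11.3 = 9.944
  age 2: 0.58 × 18.6 = 10.788
  age 3: 0.37 × 25.9 = 9.583
Maximum at age 2 (10.788).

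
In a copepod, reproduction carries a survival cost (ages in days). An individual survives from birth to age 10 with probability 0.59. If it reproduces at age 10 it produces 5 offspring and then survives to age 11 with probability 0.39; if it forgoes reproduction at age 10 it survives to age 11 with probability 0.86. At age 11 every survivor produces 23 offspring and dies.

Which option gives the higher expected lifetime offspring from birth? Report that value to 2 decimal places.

11.67

breed at age 10: R₀ = 0.59 × (5 + 0.39 × 23) = 0.59 × 13.9700 = 8.2423
delay to age 11: R₀ = 0.59 × (0.86 × 23) = 0.59 × 19.7800 = 11.6702
Higher: delay to age 11 (11.6702).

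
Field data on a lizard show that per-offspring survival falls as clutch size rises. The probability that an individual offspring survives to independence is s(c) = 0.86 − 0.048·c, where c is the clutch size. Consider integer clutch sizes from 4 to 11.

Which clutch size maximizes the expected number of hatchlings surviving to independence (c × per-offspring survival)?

9

Expected hatchlings surviving to independence = c × s(c):
  c=4: 4 × 0.668 = 2.672
  c=5: 5 × 0.620 = 3.100
  c=6: 6 × 0.572 = 3.432
  c=7: 7 × 0.524 = 3.668
  c=8: 8 × 0.476 = 3.808
  c=9: 9 × 0.428 = 3.852
  c=10: 10 × 0.380 = 3.800
  c=11: 11 × 0.332 = 3.652
Maximum at c = 9 (3.852 hatchlings surviving to independence).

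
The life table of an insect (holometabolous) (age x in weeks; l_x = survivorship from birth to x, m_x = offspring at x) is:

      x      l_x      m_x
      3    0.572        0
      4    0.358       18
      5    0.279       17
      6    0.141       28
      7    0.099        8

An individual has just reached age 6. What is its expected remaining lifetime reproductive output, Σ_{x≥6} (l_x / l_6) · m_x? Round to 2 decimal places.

l_6 = 0.141. Conditional survival from age 6 to x is l_x / l_6.
  x=6: (0.141/0.141) × 28 = 28.0000
  x=7: (0.099/0.141) × 8 = 5.6170
Sum = 28.0000 + 5.6170 = 33.6170

33.62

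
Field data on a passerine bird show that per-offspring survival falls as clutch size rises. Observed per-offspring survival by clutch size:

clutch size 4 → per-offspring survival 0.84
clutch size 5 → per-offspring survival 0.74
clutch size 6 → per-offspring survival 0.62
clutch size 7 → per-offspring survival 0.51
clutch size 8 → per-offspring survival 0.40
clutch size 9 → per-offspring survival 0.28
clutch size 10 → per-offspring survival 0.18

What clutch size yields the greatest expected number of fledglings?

Expected fledglings = c × s(c):
  c=4: 4 × 0.84 = 3.360
  c=5: 5 × 0.74 = 3.700
  c=6: 6 × 0.62 = 3.720
  c=7: 7 × 0.51 = 3.570
  c=8: 8 × 0.40 = 3.200
  c=9: 9 × 0.28 = 2.520
  c=10: 10 × 0.18 = 1.800
Maximum at c = 6 (3.720 fledglings).

6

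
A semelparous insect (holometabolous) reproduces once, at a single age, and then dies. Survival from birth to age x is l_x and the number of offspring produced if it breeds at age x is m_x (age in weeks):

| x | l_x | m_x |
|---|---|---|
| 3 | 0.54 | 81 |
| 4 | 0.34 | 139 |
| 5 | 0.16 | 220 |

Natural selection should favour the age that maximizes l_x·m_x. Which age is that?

4

Expected offspring if breeding at age x = l_x × m_x:
  age 3: 0.54 × 81 = 43.740
  age 4: 0.34 × 139 = 47.260
  age 5: 0.16 × 220 = 35.200
Maximum at age 4 (47.260).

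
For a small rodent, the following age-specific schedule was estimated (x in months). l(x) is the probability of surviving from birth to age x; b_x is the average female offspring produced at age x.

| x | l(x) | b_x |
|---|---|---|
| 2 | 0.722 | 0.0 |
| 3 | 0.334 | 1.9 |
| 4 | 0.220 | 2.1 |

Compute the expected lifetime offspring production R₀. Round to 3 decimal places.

1.097

R₀ = Σ l(x) b_x:
  age 2: 0.722 × 0.0 = 0.0000
  age 3: 0.334 × 1.9 = 0.6346
  age 4: 0.220 × 2.1 = 0.4620
R₀ = 0.0000 + 0.6346 + 0.4620 = 1.0966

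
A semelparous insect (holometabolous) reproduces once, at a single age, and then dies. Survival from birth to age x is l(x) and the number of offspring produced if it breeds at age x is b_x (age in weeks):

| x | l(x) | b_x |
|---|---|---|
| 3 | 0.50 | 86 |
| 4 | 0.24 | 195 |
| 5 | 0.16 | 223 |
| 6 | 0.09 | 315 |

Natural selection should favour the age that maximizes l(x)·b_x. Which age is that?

4

Expected offspring if breeding at age x = l(x) × b_x:
  age 3: 0.50 × 86 = 43.000
  age 4: 0.24 × 195 = 46.800
  age 5: 0.16 × 223 = 35.680
  age 6: 0.09 × 315 = 28.350
Maximum at age 4 (46.800).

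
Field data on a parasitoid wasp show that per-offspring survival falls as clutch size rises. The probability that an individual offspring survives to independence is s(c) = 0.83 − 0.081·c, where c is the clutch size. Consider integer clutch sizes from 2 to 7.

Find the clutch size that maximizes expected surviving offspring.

5

Expected surviving offspring = c × s(c):
  c=2: 2 × 0.668 = 1.336
  c=3: 3 × 0.587 = 1.761
  c=4: 4 × 0.506 = 2.024
  c=5: 5 × 0.425 = 2.125
  c=6: 6 × 0.344 = 2.064
  c=7: 7 × 0.263 = 1.841
Maximum at c = 5 (2.125 surviving offspring).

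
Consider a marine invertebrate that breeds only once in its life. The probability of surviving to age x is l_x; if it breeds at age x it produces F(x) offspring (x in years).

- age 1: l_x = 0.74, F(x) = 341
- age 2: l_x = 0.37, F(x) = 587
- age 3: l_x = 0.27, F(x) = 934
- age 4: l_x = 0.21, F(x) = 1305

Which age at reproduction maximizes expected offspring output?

Expected offspring if breeding at age x = l_x × F(x):
  age 1: 0.74 × 341 = 252.340
  age 2: 0.37 × 587 = 217.190
  age 3: 0.27 × 934 = 252.180
  age 4: 0.21 × 1305 = 274.050
Maximum at age 4 (274.050).

4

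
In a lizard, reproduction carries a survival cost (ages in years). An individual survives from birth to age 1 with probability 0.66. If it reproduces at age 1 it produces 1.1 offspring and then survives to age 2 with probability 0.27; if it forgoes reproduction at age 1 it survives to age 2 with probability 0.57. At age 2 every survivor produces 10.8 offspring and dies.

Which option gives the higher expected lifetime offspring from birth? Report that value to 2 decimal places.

4.06

breed at age 1: R₀ = 0.66 × (1.1 + 0.27 × 10.8) = 0.66 × 4.0160 = 2.6506
delay to age 2: R₀ = 0.66 × (0.57 × 10.8) = 0.66 × 6.1560 = 4.0630
Higher: delay to age 2 (4.0630).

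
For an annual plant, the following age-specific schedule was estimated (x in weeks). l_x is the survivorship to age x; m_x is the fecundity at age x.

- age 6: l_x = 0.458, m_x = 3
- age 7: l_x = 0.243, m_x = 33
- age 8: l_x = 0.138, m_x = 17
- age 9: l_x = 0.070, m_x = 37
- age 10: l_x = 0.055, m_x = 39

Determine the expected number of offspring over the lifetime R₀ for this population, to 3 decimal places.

R₀ = Σ l_x m_x:
  age 6: 0.458 × 3 = 1.3740
  age 7: 0.243 × 33 = 8.0190
  age 8: 0.138 × 17 = 2.3460
  age 9: 0.070 × 37 = 2.5900
  age 10: 0.055 × 39 = 2.1450
R₀ = 1.3740 + 8.0190 + 2.3460 + 2.5900 + 2.1450 = 16.4740

16.474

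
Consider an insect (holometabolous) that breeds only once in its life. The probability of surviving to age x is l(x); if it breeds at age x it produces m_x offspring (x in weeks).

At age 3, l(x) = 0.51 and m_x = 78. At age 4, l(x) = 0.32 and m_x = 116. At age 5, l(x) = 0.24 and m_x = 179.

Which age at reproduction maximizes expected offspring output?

5

Expected offspring if breeding at age x = l(x) × m_x:
  age 3: 0.51 × 78 = 39.780
  age 4: 0.32 × 116 = 37.120
  age 5: 0.24 × 179 = 42.960
Maximum at age 5 (42.960).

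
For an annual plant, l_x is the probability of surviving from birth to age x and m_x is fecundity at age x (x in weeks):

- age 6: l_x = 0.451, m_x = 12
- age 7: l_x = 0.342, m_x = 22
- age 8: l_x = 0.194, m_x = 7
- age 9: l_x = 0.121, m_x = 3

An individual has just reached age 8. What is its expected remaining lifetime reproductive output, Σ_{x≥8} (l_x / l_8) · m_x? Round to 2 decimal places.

l_8 = 0.194. Conditional survival from age 8 to x is l_x / l_8.
  x=8: (0.194/0.194) × 7 = 7.0000
  x=9: (0.121/0.194) × 3 = 1.8711
Sum = 7.0000 + 1.8711 = 8.8711

8.87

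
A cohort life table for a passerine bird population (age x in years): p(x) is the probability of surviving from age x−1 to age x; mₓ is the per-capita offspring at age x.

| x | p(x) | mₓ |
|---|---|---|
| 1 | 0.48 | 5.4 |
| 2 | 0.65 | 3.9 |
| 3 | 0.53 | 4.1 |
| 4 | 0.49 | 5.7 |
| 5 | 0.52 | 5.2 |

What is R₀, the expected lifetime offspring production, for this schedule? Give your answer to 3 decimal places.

Survivorship from birth: l_x = p_1·p_2·…·p_x.
  l_1 = 0.48000
  l_2 = 0.31200
  l_3 = 0.16536
  l_4 = 0.08103
  l_5 = 0.04213
R₀ = Σ l_x mₓ:
  age 1: 0.48000 × 5.4 = 2.5920
  age 2: 0.31200 × 3.9 = 1.2168
  age 3: 0.16536 × 4.1 = 0.6780
  age 4: 0.08103 × 5.7 = 0.4619
  age 5: 0.04213 × 5.2 = 0.2191
R₀ = 2.5920 + 1.2168 + 0.6780 + 0.4619 + 0.2191 = 5.1677

5.168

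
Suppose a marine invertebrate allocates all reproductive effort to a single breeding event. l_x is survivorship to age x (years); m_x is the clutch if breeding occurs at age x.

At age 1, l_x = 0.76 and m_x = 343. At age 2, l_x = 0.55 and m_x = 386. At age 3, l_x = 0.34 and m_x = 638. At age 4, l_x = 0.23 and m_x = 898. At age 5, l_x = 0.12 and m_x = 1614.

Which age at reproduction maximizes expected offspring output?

Expected offspring if breeding at age x = l_x × m_x:
  age 1: 0.76 × 343 = 260.680
  age 2: 0.55 × 386 = 212.300
  age 3: 0.34 × 638 = 216.920
  age 4: 0.23 × 898 = 206.540
  age 5: 0.12 × 1614 = 193.680
Maximum at age 1 (260.680).

1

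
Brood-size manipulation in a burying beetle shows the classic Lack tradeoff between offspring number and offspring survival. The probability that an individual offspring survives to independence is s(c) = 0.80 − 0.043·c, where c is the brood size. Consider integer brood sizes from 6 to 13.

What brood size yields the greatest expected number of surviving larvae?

Expected surviving larvae = c × s(c):
  c=6: 6 × 0.542 = 3.252
  c=7: 7 × 0.499 = 3.493
  c=8: 8 × 0.456 = 3.648
  c=9: 9 × 0.413 = 3.717
  c=10: 10 × 0.370 = 3.700
  c=11: 11 × 0.327 = 3.597
  c=12: 12 × 0.284 = 3.408
  c=13: 13 × 0.241 = 3.133
Maximum at c = 9 (3.717 surviving larvae).

9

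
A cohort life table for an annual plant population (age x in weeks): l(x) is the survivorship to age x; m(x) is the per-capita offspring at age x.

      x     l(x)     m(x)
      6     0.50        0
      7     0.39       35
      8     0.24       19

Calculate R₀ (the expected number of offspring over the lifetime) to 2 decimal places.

18.21

R₀ = Σ l(x) m(x):
  age 6: 0.50 × 0 = 0.0000
  age 7: 0.39 × 35 = 13.6500
  age 8: 0.24 × 19 = 4.5600
R₀ = 0.0000 + 13.6500 + 4.5600 = 18.2100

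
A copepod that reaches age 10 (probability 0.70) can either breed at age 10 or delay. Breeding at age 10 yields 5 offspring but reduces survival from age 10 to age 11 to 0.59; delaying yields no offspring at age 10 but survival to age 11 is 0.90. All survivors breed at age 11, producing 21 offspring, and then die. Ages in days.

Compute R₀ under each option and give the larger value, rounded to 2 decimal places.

13.23

breed at age 10: R₀ = 0.70 × (5 + 0.59 × 21) = 0.70 × 17.3900 = 12.1730
delay to age 11: R₀ = 0.70 × (0.90 × 21) = 0.70 × 18.9000 = 13.2300
Higher: delay to age 11 (13.2300).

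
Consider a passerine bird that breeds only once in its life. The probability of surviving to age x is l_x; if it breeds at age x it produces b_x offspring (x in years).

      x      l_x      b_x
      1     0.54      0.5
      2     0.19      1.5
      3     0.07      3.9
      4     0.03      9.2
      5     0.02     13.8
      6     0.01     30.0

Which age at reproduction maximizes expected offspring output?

6

Expected offspring if breeding at age x = l_x × b_x:
  age 1: 0.54 × 0.5 = 0.270
  age 2: 0.19 × 1.5 = 0.285
  age 3: 0.07 × 3.9 = 0.273
  age 4: 0.03 × 9.2 = 0.276
  age 5: 0.02 × 13.8 = 0.276
  age 6: 0.01 × 30.0 = 0.300
Maximum at age 6 (0.300).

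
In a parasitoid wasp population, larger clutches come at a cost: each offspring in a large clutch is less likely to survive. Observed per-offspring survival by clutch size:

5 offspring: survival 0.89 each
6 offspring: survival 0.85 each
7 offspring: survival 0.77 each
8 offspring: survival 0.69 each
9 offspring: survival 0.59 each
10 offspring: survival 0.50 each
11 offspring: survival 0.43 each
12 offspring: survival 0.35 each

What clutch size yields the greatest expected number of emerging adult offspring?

Expected emerging adult offspring = c × s(c):
  c=5: 5 × 0.89 = 4.450
  c=6: 6 × 0.85 = 5.100
  c=7: 7 × 0.77 = 5.390
  c=8: 8 × 0.69 = 5.520
  c=9: 9 × 0.59 = 5.310
  c=10: 10 × 0.50 = 5.000
  c=11: 11 × 0.43 = 4.730
  c=12: 12 × 0.35 = 4.200
Maximum at c = 8 (5.520 emerging adult offspring).

8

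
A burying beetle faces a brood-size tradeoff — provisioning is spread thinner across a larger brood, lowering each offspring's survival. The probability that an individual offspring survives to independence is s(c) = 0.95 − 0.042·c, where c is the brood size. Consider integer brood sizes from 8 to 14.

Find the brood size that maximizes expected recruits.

11

Expected recruits = c × s(c):
  c=8: 8 × 0.614 = 4.912
  c=9: 9 × 0.572 = 5.148
  c=10: 10 × 0.530 = 5.300
  c=11: 11 × 0.488 = 5.368
  c=12: 12 × 0.446 = 5.352
  c=13: 13 × 0.404 = 5.252
  c=14: 14 × 0.362 = 5.068
Maximum at c = 11 (5.368 recruits).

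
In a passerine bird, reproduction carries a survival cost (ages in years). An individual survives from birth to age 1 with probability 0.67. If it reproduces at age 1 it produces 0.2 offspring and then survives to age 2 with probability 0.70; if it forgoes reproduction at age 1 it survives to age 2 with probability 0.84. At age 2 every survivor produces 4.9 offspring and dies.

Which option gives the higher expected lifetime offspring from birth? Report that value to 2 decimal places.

breed at age 1: R₀ = 0.67 × (0.2 + 0.70 × 4.9) = 0.67 × 3.6300 = 2.4321
delay to age 2: R₀ = 0.67 × (0.84 × 4.9) = 0.67 × 4.1160 = 2.7577
Higher: delay to age 2 (2.7577).

2.76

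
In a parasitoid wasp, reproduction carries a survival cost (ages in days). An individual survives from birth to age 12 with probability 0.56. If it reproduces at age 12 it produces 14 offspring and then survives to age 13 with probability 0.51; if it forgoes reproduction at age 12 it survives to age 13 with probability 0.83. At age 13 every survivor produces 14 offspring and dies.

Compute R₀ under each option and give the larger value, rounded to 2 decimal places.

breed at age 12: R₀ = 0.56 × (14 + 0.51 × 14) = 0.56 × 21.1400 = 11.8384
delay to age 13: R₀ = 0.56 × (0.83 × 14) = 0.56 × 11.6200 = 6.5072
Higher: breed at age 12 (11.8384).

11.84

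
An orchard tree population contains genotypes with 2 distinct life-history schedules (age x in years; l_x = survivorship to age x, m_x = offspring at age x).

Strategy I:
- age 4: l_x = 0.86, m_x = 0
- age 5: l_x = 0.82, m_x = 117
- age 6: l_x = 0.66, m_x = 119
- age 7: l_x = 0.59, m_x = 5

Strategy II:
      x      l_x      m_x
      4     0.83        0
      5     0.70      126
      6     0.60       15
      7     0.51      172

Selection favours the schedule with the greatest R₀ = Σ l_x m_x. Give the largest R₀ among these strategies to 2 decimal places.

184.92

Strategy I: R₀ = 0.86×0 + 0.82×117 + 0.66×119 + 0.59×5 = 177.4300
Strategy II: R₀ = 0.83×0 + 0.70×126 + 0.60×15 + 0.51×172 = 184.9200
Highest R₀: strategy II with 184.9200.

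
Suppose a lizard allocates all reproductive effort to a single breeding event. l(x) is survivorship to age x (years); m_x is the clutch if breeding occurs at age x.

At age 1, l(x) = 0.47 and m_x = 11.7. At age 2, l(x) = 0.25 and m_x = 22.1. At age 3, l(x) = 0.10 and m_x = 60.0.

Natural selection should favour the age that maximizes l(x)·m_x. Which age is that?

Expected offspring if breeding at age x = l(x) × m_x:
  age 1: 0.47 × 11.7 = 5.499
  age 2: 0.25 × 22.1 = 5.525
  age 3: 0.10 × 60.0 = 6.000
Maximum at age 3 (6.000).

3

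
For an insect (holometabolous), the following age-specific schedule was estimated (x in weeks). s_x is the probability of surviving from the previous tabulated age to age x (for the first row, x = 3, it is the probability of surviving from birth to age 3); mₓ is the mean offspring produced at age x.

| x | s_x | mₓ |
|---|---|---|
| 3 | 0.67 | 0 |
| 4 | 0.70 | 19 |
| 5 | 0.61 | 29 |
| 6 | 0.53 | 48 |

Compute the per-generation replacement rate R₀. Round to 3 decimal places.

24.486

Survivorship from birth: l_x = s_3·s_4·…·s_x.
  l_3 = 0.67000
  l_4 = 0.46900
  l_5 = 0.28609
  l_6 = 0.15163
R₀ = Σ l_x mₓ:
  age 3: 0.67000 × 0 = 0.0000
  age 4: 0.46900 × 19 = 8.9110
  age 5: 0.28609 × 29 = 8.2966
  age 6: 0.15163 × 48 = 7.2782
R₀ = 0.0000 + 8.9110 + 8.2966 + 7.2782 = 24.4858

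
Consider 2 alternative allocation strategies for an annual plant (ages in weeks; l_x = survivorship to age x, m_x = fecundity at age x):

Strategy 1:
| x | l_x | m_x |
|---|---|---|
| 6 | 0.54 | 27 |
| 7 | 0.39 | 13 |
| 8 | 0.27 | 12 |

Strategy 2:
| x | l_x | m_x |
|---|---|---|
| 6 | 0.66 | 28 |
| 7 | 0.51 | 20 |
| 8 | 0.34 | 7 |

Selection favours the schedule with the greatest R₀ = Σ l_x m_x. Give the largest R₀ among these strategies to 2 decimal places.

Strategy 1: R₀ = 0.54×27 + 0.39×13 + 0.27×12 = 22.8900
Strategy 2: R₀ = 0.66×28 + 0.51×20 + 0.34×7 = 31.0600
Highest R₀: strategy 2 with 31.0600.

31.06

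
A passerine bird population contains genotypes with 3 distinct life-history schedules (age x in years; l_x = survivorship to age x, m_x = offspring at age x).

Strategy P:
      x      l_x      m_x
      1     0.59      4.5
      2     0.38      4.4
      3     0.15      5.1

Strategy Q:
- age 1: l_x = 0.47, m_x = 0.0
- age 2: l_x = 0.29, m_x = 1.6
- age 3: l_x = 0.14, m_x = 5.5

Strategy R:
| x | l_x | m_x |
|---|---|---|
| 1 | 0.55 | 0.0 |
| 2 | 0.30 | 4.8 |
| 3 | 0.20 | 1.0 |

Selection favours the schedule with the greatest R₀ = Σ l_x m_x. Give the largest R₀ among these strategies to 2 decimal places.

Strategy P: R₀ = 0.59×4.5 + 0.38×4.4 + 0.15×5.1 = 5.0920
Strategy Q: R₀ = 0.47×0.0 + 0.29×1.6 + 0.14×5.5 = 1.2340
Strategy R: R₀ = 0.55×0.0 + 0.30×4.8 + 0.20×1.0 = 1.6400
Highest R₀: strategy P with 5.0920.

5.09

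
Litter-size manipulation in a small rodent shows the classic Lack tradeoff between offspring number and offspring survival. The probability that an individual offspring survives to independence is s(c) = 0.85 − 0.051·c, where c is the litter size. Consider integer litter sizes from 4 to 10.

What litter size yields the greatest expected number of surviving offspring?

Expected surviving offspring = c × s(c):
  c=4: 4 × 0.646 = 2.584
  c=5: 5 × 0.595 = 2.975
  c=6: 6 × 0.544 = 3.264
  c=7: 7 × 0.493 = 3.451
  c=8: 8 × 0.442 = 3.536
  c=9: 9 × 0.391 = 3.519
  c=10: 10 × 0.340 = 3.400
Maximum at c = 8 (3.536 surviving offspring).

8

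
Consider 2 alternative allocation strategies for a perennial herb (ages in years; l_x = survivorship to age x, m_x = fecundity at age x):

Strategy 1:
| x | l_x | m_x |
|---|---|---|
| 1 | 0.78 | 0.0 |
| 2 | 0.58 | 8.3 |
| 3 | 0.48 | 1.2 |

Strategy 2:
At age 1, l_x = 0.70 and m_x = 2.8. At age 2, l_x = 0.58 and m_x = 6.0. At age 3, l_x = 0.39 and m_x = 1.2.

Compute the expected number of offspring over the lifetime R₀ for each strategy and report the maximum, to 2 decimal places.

5.91

Strategy 1: R₀ = 0.78×0.0 + 0.58×8.3 + 0.48×1.2 = 5.3900
Strategy 2: R₀ = 0.70×2.8 + 0.58×6.0 + 0.39×1.2 = 5.9080
Highest R₀: strategy 2 with 5.9080.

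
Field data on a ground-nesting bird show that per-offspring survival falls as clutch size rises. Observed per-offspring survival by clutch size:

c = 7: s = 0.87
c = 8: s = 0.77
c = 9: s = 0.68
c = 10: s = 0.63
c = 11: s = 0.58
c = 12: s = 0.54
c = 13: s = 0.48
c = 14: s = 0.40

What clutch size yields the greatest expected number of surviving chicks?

12

Expected surviving chicks = c × s(c):
  c=7: 7 × 0.87 = 6.090
  c=8: 8 × 0.77 = 6.160
  c=9: 9 × 0.68 = 6.120
  c=10: 10 × 0.63 = 6.300
  c=11: 11 × 0.58 = 6.380
  c=12: 12 × 0.54 = 6.480
  c=13: 13 × 0.48 = 6.240
  c=14: 14 × 0.40 = 5.600
Maximum at c = 12 (6.480 surviving chicks).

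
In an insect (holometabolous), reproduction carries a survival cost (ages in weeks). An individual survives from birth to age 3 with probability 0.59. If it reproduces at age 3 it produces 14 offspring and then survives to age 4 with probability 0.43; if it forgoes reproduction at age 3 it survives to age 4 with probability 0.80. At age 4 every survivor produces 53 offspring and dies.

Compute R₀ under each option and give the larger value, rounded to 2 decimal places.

breed at age 3: R₀ = 0.59 × (14 + 0.43 × 53) = 0.59 × 36.7900 = 21.7061
delay to age 4: R₀ = 0.59 × (0.80 × 53) = 0.59 × 42.4000 = 25.0160
Higher: delay to age 4 (25.0160).

25.02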